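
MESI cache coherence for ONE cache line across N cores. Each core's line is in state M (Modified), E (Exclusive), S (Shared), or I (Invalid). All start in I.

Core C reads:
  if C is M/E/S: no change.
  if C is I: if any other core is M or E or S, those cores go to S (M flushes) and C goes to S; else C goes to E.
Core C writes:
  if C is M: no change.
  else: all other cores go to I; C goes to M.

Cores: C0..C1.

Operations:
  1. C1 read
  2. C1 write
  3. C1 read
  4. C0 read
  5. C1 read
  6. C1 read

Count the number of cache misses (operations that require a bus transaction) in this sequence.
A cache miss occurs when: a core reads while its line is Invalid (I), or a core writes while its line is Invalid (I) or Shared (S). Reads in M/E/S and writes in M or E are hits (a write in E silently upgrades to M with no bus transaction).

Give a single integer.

Op 1: C1 read [C1 read from I: no other sharers -> C1=E (exclusive)] -> [I,E] [MISS #1: read from I]
Op 2: C1 write [C1 write: invalidate none -> C1=M] -> [I,M] [hit: write from E is a silent E->M upgrade, no bus transaction]
Op 3: C1 read [C1 read: already in M, no change] -> [I,M] [hit: read from M]
Op 4: C0 read [C0 read from I: others=['C1=M'] -> C0=S, others downsized to S] -> [S,S] [MISS #2: read from I]
Op 5: C1 read [C1 read: already in S, no change] -> [S,S] [hit: read from S]
Op 6: C1 read [C1 read: already in S, no change] -> [S,S] [hit: read from S]

Answer: 2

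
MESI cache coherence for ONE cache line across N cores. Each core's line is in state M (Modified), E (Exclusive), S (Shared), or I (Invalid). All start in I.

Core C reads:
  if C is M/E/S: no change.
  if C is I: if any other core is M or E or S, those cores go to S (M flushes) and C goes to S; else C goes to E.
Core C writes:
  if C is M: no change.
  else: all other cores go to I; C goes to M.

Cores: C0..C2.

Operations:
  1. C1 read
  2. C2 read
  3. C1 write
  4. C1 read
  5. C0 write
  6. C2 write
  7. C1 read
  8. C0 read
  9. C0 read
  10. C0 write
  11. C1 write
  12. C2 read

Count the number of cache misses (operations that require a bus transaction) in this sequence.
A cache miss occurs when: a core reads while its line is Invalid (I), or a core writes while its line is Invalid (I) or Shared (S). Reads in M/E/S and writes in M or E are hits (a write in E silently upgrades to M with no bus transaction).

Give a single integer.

Answer: 10

Derivation:
Op 1: C1 read [C1 read from I: no other sharers -> C1=E (exclusive)] -> [I,E,I] [MISS #1: read from I]
Op 2: C2 read [C2 read from I: others=['C1=E'] -> C2=S, others downsized to S] -> [I,S,S] [MISS #2: read from I]
Op 3: C1 write [C1 write: invalidate ['C2=S'] -> C1=M] -> [I,M,I] [MISS #3: write from S]
Op 4: C1 read [C1 read: already in M, no change] -> [I,M,I] [hit: read from M]
Op 5: C0 write [C0 write: invalidate ['C1=M'] -> C0=M] -> [M,I,I] [MISS #4: write from I]
Op 6: C2 write [C2 write: invalidate ['C0=M'] -> C2=M] -> [I,I,M] [MISS #5: write from I]
Op 7: C1 read [C1 read from I: others=['C2=M'] -> C1=S, others downsized to S] -> [I,S,S] [MISS #6: read from I]
Op 8: C0 read [C0 read from I: others=['C1=S', 'C2=S'] -> C0=S, others downsized to S] -> [S,S,S] [MISS #7: read from I]
Op 9: C0 read [C0 read: already in S, no change] -> [S,S,S] [hit: read from S]
Op 10: C0 write [C0 write: invalidate ['C1=S', 'C2=S'] -> C0=M] -> [M,I,I] [MISS #8: write from S]
Op 11: C1 write [C1 write: invalidate ['C0=M'] -> C1=M] -> [I,M,I] [MISS #9: write from I]
Op 12: C2 read [C2 read from I: others=['C1=M'] -> C2=S, others downsized to S] -> [I,S,S] [MISS #10: read from I]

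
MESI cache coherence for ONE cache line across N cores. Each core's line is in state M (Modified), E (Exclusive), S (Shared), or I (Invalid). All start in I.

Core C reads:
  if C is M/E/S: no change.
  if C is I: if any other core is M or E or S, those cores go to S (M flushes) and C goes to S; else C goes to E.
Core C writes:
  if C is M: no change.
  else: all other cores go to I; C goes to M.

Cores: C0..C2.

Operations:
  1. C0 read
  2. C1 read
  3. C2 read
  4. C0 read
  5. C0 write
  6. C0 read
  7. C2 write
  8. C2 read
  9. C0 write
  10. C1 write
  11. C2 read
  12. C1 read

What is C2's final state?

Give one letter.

Answer: S

Derivation:
Op 1: C0 read [C0 read from I: no other sharers -> C0=E (exclusive)] -> [E,I,I]
Op 2: C1 read [C1 read from I: others=['C0=E'] -> C1=S, others downsized to S] -> [S,S,I]
Op 3: C2 read [C2 read from I: others=['C0=S', 'C1=S'] -> C2=S, others downsized to S] -> [S,S,S]
Op 4: C0 read [C0 read: already in S, no change] -> [S,S,S]
Op 5: C0 write [C0 write: invalidate ['C1=S', 'C2=S'] -> C0=M] -> [M,I,I]
Op 6: C0 read [C0 read: already in M, no change] -> [M,I,I]
Op 7: C2 write [C2 write: invalidate ['C0=M'] -> C2=M] -> [I,I,M]
Op 8: C2 read [C2 read: already in M, no change] -> [I,I,M]
Op 9: C0 write [C0 write: invalidate ['C2=M'] -> C0=M] -> [M,I,I]
Op 10: C1 write [C1 write: invalidate ['C0=M'] -> C1=M] -> [I,M,I]
Op 11: C2 read [C2 read from I: others=['C1=M'] -> C2=S, others downsized to S] -> [I,S,S]
Op 12: C1 read [C1 read: already in S, no change] -> [I,S,S]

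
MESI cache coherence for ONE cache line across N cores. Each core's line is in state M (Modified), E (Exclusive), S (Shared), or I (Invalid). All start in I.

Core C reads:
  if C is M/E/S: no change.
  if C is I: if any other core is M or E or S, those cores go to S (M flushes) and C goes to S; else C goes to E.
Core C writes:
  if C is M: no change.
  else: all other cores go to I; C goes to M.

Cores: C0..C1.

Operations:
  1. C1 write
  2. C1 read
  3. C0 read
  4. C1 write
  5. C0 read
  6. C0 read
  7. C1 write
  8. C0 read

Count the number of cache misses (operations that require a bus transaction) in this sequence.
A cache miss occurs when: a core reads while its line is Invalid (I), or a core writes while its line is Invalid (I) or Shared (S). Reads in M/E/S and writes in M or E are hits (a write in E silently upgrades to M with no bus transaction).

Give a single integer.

Op 1: C1 write [C1 write: invalidate none -> C1=M] -> [I,M] [MISS #1: write from I]
Op 2: C1 read [C1 read: already in M, no change] -> [I,M] [hit: read from M]
Op 3: C0 read [C0 read from I: others=['C1=M'] -> C0=S, others downsized to S] -> [S,S] [MISS #2: read from I]
Op 4: C1 write [C1 write: invalidate ['C0=S'] -> C1=M] -> [I,M] [MISS #3: write from S]
Op 5: C0 read [C0 read from I: others=['C1=M'] -> C0=S, others downsized to S] -> [S,S] [MISS #4: read from I]
Op 6: C0 read [C0 read: already in S, no change] -> [S,S] [hit: read from S]
Op 7: C1 write [C1 write: invalidate ['C0=S'] -> C1=M] -> [I,M] [MISS #5: write from S]
Op 8: C0 read [C0 read from I: others=['C1=M'] -> C0=S, others downsized to S] -> [S,S] [MISS #6: read from I]

Answer: 6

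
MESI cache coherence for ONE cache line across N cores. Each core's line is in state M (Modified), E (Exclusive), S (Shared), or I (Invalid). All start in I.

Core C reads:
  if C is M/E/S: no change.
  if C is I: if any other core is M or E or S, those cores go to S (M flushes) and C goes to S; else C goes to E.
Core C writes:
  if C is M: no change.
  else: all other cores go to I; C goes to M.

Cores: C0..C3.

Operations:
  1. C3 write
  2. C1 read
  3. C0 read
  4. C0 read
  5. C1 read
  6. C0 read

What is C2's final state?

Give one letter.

Op 1: C3 write [C3 write: invalidate none -> C3=M] -> [I,I,I,M]
Op 2: C1 read [C1 read from I: others=['C3=M'] -> C1=S, others downsized to S] -> [I,S,I,S]
Op 3: C0 read [C0 read from I: others=['C1=S', 'C3=S'] -> C0=S, others downsized to S] -> [S,S,I,S]
Op 4: C0 read [C0 read: already in S, no change] -> [S,S,I,S]
Op 5: C1 read [C1 read: already in S, no change] -> [S,S,I,S]
Op 6: C0 read [C0 read: already in S, no change] -> [S,S,I,S]

Answer: I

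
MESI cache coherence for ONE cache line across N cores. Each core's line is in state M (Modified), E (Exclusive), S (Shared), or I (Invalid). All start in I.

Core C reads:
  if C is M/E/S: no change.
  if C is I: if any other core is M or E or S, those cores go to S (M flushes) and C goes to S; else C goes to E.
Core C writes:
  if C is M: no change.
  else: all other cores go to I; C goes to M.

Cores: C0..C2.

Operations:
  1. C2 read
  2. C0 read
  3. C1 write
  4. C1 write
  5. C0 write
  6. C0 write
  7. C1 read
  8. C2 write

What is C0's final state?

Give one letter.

Op 1: C2 read [C2 read from I: no other sharers -> C2=E (exclusive)] -> [I,I,E]
Op 2: C0 read [C0 read from I: others=['C2=E'] -> C0=S, others downsized to S] -> [S,I,S]
Op 3: C1 write [C1 write: invalidate ['C0=S', 'C2=S'] -> C1=M] -> [I,M,I]
Op 4: C1 write [C1 write: already M (modified), no change] -> [I,M,I]
Op 5: C0 write [C0 write: invalidate ['C1=M'] -> C0=M] -> [M,I,I]
Op 6: C0 write [C0 write: already M (modified), no change] -> [M,I,I]
Op 7: C1 read [C1 read from I: others=['C0=M'] -> C1=S, others downsized to S] -> [S,S,I]
Op 8: C2 write [C2 write: invalidate ['C0=S', 'C1=S'] -> C2=M] -> [I,I,M]

Answer: I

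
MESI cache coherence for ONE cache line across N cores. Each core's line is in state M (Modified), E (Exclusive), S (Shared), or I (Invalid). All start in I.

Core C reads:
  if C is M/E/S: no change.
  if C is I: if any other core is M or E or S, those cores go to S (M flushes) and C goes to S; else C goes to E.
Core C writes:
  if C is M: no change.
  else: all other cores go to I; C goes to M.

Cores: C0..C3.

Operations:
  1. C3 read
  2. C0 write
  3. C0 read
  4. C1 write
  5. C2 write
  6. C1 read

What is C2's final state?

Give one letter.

Op 1: C3 read [C3 read from I: no other sharers -> C3=E (exclusive)] -> [I,I,I,E]
Op 2: C0 write [C0 write: invalidate ['C3=E'] -> C0=M] -> [M,I,I,I]
Op 3: C0 read [C0 read: already in M, no change] -> [M,I,I,I]
Op 4: C1 write [C1 write: invalidate ['C0=M'] -> C1=M] -> [I,M,I,I]
Op 5: C2 write [C2 write: invalidate ['C1=M'] -> C2=M] -> [I,I,M,I]
Op 6: C1 read [C1 read from I: others=['C2=M'] -> C1=S, others downsized to S] -> [I,S,S,I]

Answer: S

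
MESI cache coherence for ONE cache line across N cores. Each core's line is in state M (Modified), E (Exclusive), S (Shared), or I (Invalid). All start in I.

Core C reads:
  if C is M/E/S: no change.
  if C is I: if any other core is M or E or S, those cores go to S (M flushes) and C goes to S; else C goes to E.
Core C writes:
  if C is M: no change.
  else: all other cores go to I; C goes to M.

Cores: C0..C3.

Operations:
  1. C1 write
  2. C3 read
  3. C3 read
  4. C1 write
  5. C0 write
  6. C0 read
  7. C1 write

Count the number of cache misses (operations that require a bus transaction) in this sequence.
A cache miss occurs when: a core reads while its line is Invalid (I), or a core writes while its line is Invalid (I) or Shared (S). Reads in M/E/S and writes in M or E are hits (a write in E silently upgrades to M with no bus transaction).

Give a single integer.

Op 1: C1 write [C1 write: invalidate none -> C1=M] -> [I,M,I,I] [MISS #1: write from I]
Op 2: C3 read [C3 read from I: others=['C1=M'] -> C3=S, others downsized to S] -> [I,S,I,S] [MISS #2: read from I]
Op 3: C3 read [C3 read: already in S, no change] -> [I,S,I,S] [hit: read from S]
Op 4: C1 write [C1 write: invalidate ['C3=S'] -> C1=M] -> [I,M,I,I] [MISS #3: write from S]
Op 5: C0 write [C0 write: invalidate ['C1=M'] -> C0=M] -> [M,I,I,I] [MISS #4: write from I]
Op 6: C0 read [C0 read: already in M, no change] -> [M,I,I,I] [hit: read from M]
Op 7: C1 write [C1 write: invalidate ['C0=M'] -> C1=M] -> [I,M,I,I] [MISS #5: write from I]

Answer: 5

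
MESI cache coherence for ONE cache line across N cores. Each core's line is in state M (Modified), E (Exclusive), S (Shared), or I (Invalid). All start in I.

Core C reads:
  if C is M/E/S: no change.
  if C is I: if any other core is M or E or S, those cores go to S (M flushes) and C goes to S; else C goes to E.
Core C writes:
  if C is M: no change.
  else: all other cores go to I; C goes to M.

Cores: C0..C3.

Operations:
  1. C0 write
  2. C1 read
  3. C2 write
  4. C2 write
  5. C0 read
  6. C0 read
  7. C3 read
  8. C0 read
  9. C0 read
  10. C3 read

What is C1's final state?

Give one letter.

Op 1: C0 write [C0 write: invalidate none -> C0=M] -> [M,I,I,I]
Op 2: C1 read [C1 read from I: others=['C0=M'] -> C1=S, others downsized to S] -> [S,S,I,I]
Op 3: C2 write [C2 write: invalidate ['C0=S', 'C1=S'] -> C2=M] -> [I,I,M,I]
Op 4: C2 write [C2 write: already M (modified), no change] -> [I,I,M,I]
Op 5: C0 read [C0 read from I: others=['C2=M'] -> C0=S, others downsized to S] -> [S,I,S,I]
Op 6: C0 read [C0 read: already in S, no change] -> [S,I,S,I]
Op 7: C3 read [C3 read from I: others=['C0=S', 'C2=S'] -> C3=S, others downsized to S] -> [S,I,S,S]
Op 8: C0 read [C0 read: already in S, no change] -> [S,I,S,S]
Op 9: C0 read [C0 read: already in S, no change] -> [S,I,S,S]
Op 10: C3 read [C3 read: already in S, no change] -> [S,I,S,S]

Answer: I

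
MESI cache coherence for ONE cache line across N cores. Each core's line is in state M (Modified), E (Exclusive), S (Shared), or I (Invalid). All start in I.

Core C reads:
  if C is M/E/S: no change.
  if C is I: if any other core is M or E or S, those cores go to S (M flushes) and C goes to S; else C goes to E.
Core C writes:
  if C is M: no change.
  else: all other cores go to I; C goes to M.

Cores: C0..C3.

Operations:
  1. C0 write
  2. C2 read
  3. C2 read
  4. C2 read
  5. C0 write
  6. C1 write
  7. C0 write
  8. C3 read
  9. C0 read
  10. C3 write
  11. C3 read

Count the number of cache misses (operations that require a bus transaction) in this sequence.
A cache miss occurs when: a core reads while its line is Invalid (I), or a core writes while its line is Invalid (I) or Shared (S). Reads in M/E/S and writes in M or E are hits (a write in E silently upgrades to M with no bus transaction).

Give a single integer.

Op 1: C0 write [C0 write: invalidate none -> C0=M] -> [M,I,I,I] [MISS #1: write from I]
Op 2: C2 read [C2 read from I: others=['C0=M'] -> C2=S, others downsized to S] -> [S,I,S,I] [MISS #2: read from I]
Op 3: C2 read [C2 read: already in S, no change] -> [S,I,S,I] [hit: read from S]
Op 4: C2 read [C2 read: already in S, no change] -> [S,I,S,I] [hit: read from S]
Op 5: C0 write [C0 write: invalidate ['C2=S'] -> C0=M] -> [M,I,I,I] [MISS #3: write from S]
Op 6: C1 write [C1 write: invalidate ['C0=M'] -> C1=M] -> [I,M,I,I] [MISS #4: write from I]
Op 7: C0 write [C0 write: invalidate ['C1=M'] -> C0=M] -> [M,I,I,I] [MISS #5: write from I]
Op 8: C3 read [C3 read from I: others=['C0=M'] -> C3=S, others downsized to S] -> [S,I,I,S] [MISS #6: read from I]
Op 9: C0 read [C0 read: already in S, no change] -> [S,I,I,S] [hit: read from S]
Op 10: C3 write [C3 write: invalidate ['C0=S'] -> C3=M] -> [I,I,I,M] [MISS #7: write from S]
Op 11: C3 read [C3 read: already in M, no change] -> [I,I,I,M] [hit: read from M]

Answer: 7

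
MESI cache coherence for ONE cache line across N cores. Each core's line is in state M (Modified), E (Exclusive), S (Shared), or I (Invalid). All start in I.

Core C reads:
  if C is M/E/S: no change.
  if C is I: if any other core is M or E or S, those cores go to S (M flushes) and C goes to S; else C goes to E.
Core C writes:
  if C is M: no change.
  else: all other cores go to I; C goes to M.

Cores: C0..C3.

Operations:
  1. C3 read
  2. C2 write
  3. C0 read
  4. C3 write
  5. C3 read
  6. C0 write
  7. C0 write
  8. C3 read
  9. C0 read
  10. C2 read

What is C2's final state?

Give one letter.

Answer: S

Derivation:
Op 1: C3 read [C3 read from I: no other sharers -> C3=E (exclusive)] -> [I,I,I,E]
Op 2: C2 write [C2 write: invalidate ['C3=E'] -> C2=M] -> [I,I,M,I]
Op 3: C0 read [C0 read from I: others=['C2=M'] -> C0=S, others downsized to S] -> [S,I,S,I]
Op 4: C3 write [C3 write: invalidate ['C0=S', 'C2=S'] -> C3=M] -> [I,I,I,M]
Op 5: C3 read [C3 read: already in M, no change] -> [I,I,I,M]
Op 6: C0 write [C0 write: invalidate ['C3=M'] -> C0=M] -> [M,I,I,I]
Op 7: C0 write [C0 write: already M (modified), no change] -> [M,I,I,I]
Op 8: C3 read [C3 read from I: others=['C0=M'] -> C3=S, others downsized to S] -> [S,I,I,S]
Op 9: C0 read [C0 read: already in S, no change] -> [S,I,I,S]
Op 10: C2 read [C2 read from I: others=['C0=S', 'C3=S'] -> C2=S, others downsized to S] -> [S,I,S,S]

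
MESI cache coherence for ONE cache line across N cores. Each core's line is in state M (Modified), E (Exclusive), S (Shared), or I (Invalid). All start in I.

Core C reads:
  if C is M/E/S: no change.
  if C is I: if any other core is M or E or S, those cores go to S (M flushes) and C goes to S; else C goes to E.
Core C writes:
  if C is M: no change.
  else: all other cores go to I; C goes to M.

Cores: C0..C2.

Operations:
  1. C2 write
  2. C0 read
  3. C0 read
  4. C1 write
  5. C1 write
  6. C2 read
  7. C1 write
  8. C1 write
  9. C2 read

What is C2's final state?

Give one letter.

Answer: S

Derivation:
Op 1: C2 write [C2 write: invalidate none -> C2=M] -> [I,I,M]
Op 2: C0 read [C0 read from I: others=['C2=M'] -> C0=S, others downsized to S] -> [S,I,S]
Op 3: C0 read [C0 read: already in S, no change] -> [S,I,S]
Op 4: C1 write [C1 write: invalidate ['C0=S', 'C2=S'] -> C1=M] -> [I,M,I]
Op 5: C1 write [C1 write: already M (modified), no change] -> [I,M,I]
Op 6: C2 read [C2 read from I: others=['C1=M'] -> C2=S, others downsized to S] -> [I,S,S]
Op 7: C1 write [C1 write: invalidate ['C2=S'] -> C1=M] -> [I,M,I]
Op 8: C1 write [C1 write: already M (modified), no change] -> [I,M,I]
Op 9: C2 read [C2 read from I: others=['C1=M'] -> C2=S, others downsized to S] -> [I,S,S]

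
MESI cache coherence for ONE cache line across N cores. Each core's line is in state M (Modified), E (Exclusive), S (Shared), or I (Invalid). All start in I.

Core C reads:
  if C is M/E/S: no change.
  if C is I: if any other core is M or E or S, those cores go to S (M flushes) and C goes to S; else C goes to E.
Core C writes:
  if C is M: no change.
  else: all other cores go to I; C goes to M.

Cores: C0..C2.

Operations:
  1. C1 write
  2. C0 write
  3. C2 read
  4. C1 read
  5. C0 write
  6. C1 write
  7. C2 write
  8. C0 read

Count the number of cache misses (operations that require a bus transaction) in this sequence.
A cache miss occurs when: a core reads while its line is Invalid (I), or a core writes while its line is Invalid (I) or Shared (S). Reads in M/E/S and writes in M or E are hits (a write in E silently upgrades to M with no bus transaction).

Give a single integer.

Answer: 8

Derivation:
Op 1: C1 write [C1 write: invalidate none -> C1=M] -> [I,M,I] [MISS #1: write from I]
Op 2: C0 write [C0 write: invalidate ['C1=M'] -> C0=M] -> [M,I,I] [MISS #2: write from I]
Op 3: C2 read [C2 read from I: others=['C0=M'] -> C2=S, others downsized to S] -> [S,I,S] [MISS #3: read from I]
Op 4: C1 read [C1 read from I: others=['C0=S', 'C2=S'] -> C1=S, others downsized to S] -> [S,S,S] [MISS #4: read from I]
Op 5: C0 write [C0 write: invalidate ['C1=S', 'C2=S'] -> C0=M] -> [M,I,I] [MISS #5: write from S]
Op 6: C1 write [C1 write: invalidate ['C0=M'] -> C1=M] -> [I,M,I] [MISS #6: write from I]
Op 7: C2 write [C2 write: invalidate ['C1=M'] -> C2=M] -> [I,I,M] [MISS #7: write from I]
Op 8: C0 read [C0 read from I: others=['C2=M'] -> C0=S, others downsized to S] -> [S,I,S] [MISS #8: read from I]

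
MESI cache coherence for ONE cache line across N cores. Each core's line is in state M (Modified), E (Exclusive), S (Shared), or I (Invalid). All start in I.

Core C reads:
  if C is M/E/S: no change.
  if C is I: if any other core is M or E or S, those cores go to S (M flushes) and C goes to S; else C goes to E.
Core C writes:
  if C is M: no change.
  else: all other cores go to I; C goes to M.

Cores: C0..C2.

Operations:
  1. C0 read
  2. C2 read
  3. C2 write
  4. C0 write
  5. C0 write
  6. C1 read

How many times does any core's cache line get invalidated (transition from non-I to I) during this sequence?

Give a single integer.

Op 1: C0 read [C0 read from I: no other sharers -> C0=E (exclusive)] -> [E,I,I] (invalidations this op: 0; running total: 0)
Op 2: C2 read [C2 read from I: others=['C0=E'] -> C2=S, others downsized to S] -> [S,I,S] (invalidations this op: 0; running total: 0)
Op 3: C2 write [C2 write: invalidate ['C0=S'] -> C2=M] -> [I,I,M] (invalidations this op: 1; running total: 1)
Op 4: C0 write [C0 write: invalidate ['C2=M'] -> C0=M] -> [M,I,I] (invalidations this op: 1; running total: 2)
Op 5: C0 write [C0 write: already M (modified), no change] -> [M,I,I] (invalidations this op: 0; running total: 2)
Op 6: C1 read [C1 read from I: others=['C0=M'] -> C1=S, others downsized to S] -> [S,S,I] (invalidations this op: 0; running total: 2)

Answer: 2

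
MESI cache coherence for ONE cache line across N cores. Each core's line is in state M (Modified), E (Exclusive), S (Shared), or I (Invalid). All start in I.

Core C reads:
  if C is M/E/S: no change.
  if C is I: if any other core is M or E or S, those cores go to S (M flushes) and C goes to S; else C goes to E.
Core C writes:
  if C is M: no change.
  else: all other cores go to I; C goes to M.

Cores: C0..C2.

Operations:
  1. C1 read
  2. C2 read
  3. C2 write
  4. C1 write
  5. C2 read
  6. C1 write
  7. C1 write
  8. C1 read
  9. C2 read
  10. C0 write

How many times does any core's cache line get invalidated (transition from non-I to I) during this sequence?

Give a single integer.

Op 1: C1 read [C1 read from I: no other sharers -> C1=E (exclusive)] -> [I,E,I] (invalidations this op: 0; running total: 0)
Op 2: C2 read [C2 read from I: others=['C1=E'] -> C2=S, others downsized to S] -> [I,S,S] (invalidations this op: 0; running total: 0)
Op 3: C2 write [C2 write: invalidate ['C1=S'] -> C2=M] -> [I,I,M] (invalidations this op: 1; running total: 1)
Op 4: C1 write [C1 write: invalidate ['C2=M'] -> C1=M] -> [I,M,I] (invalidations this op: 1; running total: 2)
Op 5: C2 read [C2 read from I: others=['C1=M'] -> C2=S, others downsized to S] -> [I,S,S] (invalidations this op: 0; running total: 2)
Op 6: C1 write [C1 write: invalidate ['C2=S'] -> C1=M] -> [I,M,I] (invalidations this op: 1; running total: 3)
Op 7: C1 write [C1 write: already M (modified), no change] -> [I,M,I] (invalidations this op: 0; running total: 3)
Op 8: C1 read [C1 read: already in M, no change] -> [I,M,I] (invalidations this op: 0; running total: 3)
Op 9: C2 read [C2 read from I: others=['C1=M'] -> C2=S, others downsized to S] -> [I,S,S] (invalidations this op: 0; running total: 3)
Op 10: C0 write [C0 write: invalidate ['C1=S', 'C2=S'] -> C0=M] -> [M,I,I] (invalidations this op: 2; running total: 5)

Answer: 5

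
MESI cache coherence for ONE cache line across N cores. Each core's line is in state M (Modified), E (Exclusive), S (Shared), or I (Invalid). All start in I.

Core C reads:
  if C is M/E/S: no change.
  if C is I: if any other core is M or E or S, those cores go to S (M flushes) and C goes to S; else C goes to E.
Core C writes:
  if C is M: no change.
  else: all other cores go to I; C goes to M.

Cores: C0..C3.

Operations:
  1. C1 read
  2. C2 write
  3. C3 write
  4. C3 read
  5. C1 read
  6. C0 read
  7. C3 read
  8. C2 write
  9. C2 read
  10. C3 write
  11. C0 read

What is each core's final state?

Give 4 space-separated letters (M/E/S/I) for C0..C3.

Op 1: C1 read [C1 read from I: no other sharers -> C1=E (exclusive)] -> [I,E,I,I]
Op 2: C2 write [C2 write: invalidate ['C1=E'] -> C2=M] -> [I,I,M,I]
Op 3: C3 write [C3 write: invalidate ['C2=M'] -> C3=M] -> [I,I,I,M]
Op 4: C3 read [C3 read: already in M, no change] -> [I,I,I,M]
Op 5: C1 read [C1 read from I: others=['C3=M'] -> C1=S, others downsized to S] -> [I,S,I,S]
Op 6: C0 read [C0 read from I: others=['C1=S', 'C3=S'] -> C0=S, others downsized to S] -> [S,S,I,S]
Op 7: C3 read [C3 read: already in S, no change] -> [S,S,I,S]
Op 8: C2 write [C2 write: invalidate ['C0=S', 'C1=S', 'C3=S'] -> C2=M] -> [I,I,M,I]
Op 9: C2 read [C2 read: already in M, no change] -> [I,I,M,I]
Op 10: C3 write [C3 write: invalidate ['C2=M'] -> C3=M] -> [I,I,I,M]
Op 11: C0 read [C0 read from I: others=['C3=M'] -> C0=S, others downsized to S] -> [S,I,I,S]

Answer: S I I S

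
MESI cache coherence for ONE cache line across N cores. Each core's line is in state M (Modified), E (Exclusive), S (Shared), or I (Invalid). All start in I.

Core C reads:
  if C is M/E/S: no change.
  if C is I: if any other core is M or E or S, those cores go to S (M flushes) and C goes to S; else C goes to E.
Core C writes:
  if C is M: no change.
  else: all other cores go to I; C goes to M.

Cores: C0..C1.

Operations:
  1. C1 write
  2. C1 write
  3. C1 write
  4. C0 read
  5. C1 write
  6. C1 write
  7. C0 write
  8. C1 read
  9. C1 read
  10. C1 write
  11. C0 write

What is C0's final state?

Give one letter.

Op 1: C1 write [C1 write: invalidate none -> C1=M] -> [I,M]
Op 2: C1 write [C1 write: already M (modified), no change] -> [I,M]
Op 3: C1 write [C1 write: already M (modified), no change] -> [I,M]
Op 4: C0 read [C0 read from I: others=['C1=M'] -> C0=S, others downsized to S] -> [S,S]
Op 5: C1 write [C1 write: invalidate ['C0=S'] -> C1=M] -> [I,M]
Op 6: C1 write [C1 write: already M (modified), no change] -> [I,M]
Op 7: C0 write [C0 write: invalidate ['C1=M'] -> C0=M] -> [M,I]
Op 8: C1 read [C1 read from I: others=['C0=M'] -> C1=S, others downsized to S] -> [S,S]
Op 9: C1 read [C1 read: already in S, no change] -> [S,S]
Op 10: C1 write [C1 write: invalidate ['C0=S'] -> C1=M] -> [I,M]
Op 11: C0 write [C0 write: invalidate ['C1=M'] -> C0=M] -> [M,I]

Answer: M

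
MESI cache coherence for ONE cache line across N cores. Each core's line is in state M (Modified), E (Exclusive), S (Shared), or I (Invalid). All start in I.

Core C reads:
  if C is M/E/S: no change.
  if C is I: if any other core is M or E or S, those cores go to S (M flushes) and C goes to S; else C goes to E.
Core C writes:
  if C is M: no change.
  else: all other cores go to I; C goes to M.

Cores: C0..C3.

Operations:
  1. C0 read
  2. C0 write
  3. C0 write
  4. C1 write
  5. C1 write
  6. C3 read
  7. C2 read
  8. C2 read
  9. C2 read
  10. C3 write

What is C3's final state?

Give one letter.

Op 1: C0 read [C0 read from I: no other sharers -> C0=E (exclusive)] -> [E,I,I,I]
Op 2: C0 write [C0 write: invalidate none -> C0=M] -> [M,I,I,I]
Op 3: C0 write [C0 write: already M (modified), no change] -> [M,I,I,I]
Op 4: C1 write [C1 write: invalidate ['C0=M'] -> C1=M] -> [I,M,I,I]
Op 5: C1 write [C1 write: already M (modified), no change] -> [I,M,I,I]
Op 6: C3 read [C3 read from I: others=['C1=M'] -> C3=S, others downsized to S] -> [I,S,I,S]
Op 7: C2 read [C2 read from I: others=['C1=S', 'C3=S'] -> C2=S, others downsized to S] -> [I,S,S,S]
Op 8: C2 read [C2 read: already in S, no change] -> [I,S,S,S]
Op 9: C2 read [C2 read: already in S, no change] -> [I,S,S,S]
Op 10: C3 write [C3 write: invalidate ['C1=S', 'C2=S'] -> C3=M] -> [I,I,I,M]

Answer: M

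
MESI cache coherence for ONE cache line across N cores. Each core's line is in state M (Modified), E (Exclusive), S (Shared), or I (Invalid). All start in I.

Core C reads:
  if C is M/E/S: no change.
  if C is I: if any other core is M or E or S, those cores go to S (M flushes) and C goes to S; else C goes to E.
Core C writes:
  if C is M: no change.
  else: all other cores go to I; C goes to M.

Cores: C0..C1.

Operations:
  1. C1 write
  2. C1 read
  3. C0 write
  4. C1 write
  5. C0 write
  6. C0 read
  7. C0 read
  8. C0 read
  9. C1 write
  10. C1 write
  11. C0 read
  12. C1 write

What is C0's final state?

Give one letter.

Answer: I

Derivation:
Op 1: C1 write [C1 write: invalidate none -> C1=M] -> [I,M]
Op 2: C1 read [C1 read: already in M, no change] -> [I,M]
Op 3: C0 write [C0 write: invalidate ['C1=M'] -> C0=M] -> [M,I]
Op 4: C1 write [C1 write: invalidate ['C0=M'] -> C1=M] -> [I,M]
Op 5: C0 write [C0 write: invalidate ['C1=M'] -> C0=M] -> [M,I]
Op 6: C0 read [C0 read: already in M, no change] -> [M,I]
Op 7: C0 read [C0 read: already in M, no change] -> [M,I]
Op 8: C0 read [C0 read: already in M, no change] -> [M,I]
Op 9: C1 write [C1 write: invalidate ['C0=M'] -> C1=M] -> [I,M]
Op 10: C1 write [C1 write: already M (modified), no change] -> [I,M]
Op 11: C0 read [C0 read from I: others=['C1=M'] -> C0=S, others downsized to S] -> [S,S]
Op 12: C1 write [C1 write: invalidate ['C0=S'] -> C1=M] -> [I,M]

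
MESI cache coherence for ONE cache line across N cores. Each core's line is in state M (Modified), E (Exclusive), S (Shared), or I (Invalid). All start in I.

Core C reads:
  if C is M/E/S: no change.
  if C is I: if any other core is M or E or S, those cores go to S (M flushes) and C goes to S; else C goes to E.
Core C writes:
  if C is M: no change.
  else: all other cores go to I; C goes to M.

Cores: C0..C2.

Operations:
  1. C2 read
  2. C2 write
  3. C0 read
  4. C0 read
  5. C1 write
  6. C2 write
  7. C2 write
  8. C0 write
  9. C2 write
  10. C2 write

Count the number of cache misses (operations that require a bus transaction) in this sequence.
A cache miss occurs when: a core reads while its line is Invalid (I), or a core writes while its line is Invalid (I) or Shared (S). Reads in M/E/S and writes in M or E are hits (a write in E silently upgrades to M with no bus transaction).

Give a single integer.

Answer: 6

Derivation:
Op 1: C2 read [C2 read from I: no other sharers -> C2=E (exclusive)] -> [I,I,E] [MISS #1: read from I]
Op 2: C2 write [C2 write: invalidate none -> C2=M] -> [I,I,M] [hit: write from E is a silent E->M upgrade, no bus transaction]
Op 3: C0 read [C0 read from I: others=['C2=M'] -> C0=S, others downsized to S] -> [S,I,S] [MISS #2: read from I]
Op 4: C0 read [C0 read: already in S, no change] -> [S,I,S] [hit: read from S]
Op 5: C1 write [C1 write: invalidate ['C0=S', 'C2=S'] -> C1=M] -> [I,M,I] [MISS #3: write from I]
Op 6: C2 write [C2 write: invalidate ['C1=M'] -> C2=M] -> [I,I,M] [MISS #4: write from I]
Op 7: C2 write [C2 write: already M (modified), no change] -> [I,I,M] [hit: write from M]
Op 8: C0 write [C0 write: invalidate ['C2=M'] -> C0=M] -> [M,I,I] [MISS #5: write from I]
Op 9: C2 write [C2 write: invalidate ['C0=M'] -> C2=M] -> [I,I,M] [MISS #6: write from I]
Op 10: C2 write [C2 write: already M (modified), no change] -> [I,I,M] [hit: write from M]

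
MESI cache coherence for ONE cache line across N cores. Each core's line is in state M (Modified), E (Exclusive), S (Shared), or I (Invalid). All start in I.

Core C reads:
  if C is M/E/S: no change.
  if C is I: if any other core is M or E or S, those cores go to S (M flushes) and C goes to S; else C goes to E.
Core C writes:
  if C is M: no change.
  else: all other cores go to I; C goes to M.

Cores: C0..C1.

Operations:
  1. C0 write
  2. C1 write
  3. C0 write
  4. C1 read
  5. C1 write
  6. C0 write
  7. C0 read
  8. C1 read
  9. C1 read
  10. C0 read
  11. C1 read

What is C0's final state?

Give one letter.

Answer: S

Derivation:
Op 1: C0 write [C0 write: invalidate none -> C0=M] -> [M,I]
Op 2: C1 write [C1 write: invalidate ['C0=M'] -> C1=M] -> [I,M]
Op 3: C0 write [C0 write: invalidate ['C1=M'] -> C0=M] -> [M,I]
Op 4: C1 read [C1 read from I: others=['C0=M'] -> C1=S, others downsized to S] -> [S,S]
Op 5: C1 write [C1 write: invalidate ['C0=S'] -> C1=M] -> [I,M]
Op 6: C0 write [C0 write: invalidate ['C1=M'] -> C0=M] -> [M,I]
Op 7: C0 read [C0 read: already in M, no change] -> [M,I]
Op 8: C1 read [C1 read from I: others=['C0=M'] -> C1=S, others downsized to S] -> [S,S]
Op 9: C1 read [C1 read: already in S, no change] -> [S,S]
Op 10: C0 read [C0 read: already in S, no change] -> [S,S]
Op 11: C1 read [C1 read: already in S, no change] -> [S,S]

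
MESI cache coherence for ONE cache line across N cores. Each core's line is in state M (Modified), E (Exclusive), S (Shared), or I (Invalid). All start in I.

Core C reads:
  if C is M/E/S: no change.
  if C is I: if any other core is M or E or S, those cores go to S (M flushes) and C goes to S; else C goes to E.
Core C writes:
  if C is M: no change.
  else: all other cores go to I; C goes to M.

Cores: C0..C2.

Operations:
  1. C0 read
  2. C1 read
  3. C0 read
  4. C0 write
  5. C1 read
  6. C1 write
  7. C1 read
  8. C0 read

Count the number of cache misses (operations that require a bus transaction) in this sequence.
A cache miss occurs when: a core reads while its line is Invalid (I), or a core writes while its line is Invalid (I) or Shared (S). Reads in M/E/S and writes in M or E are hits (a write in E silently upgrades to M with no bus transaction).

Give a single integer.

Op 1: C0 read [C0 read from I: no other sharers -> C0=E (exclusive)] -> [E,I,I] [MISS #1: read from I]
Op 2: C1 read [C1 read from I: others=['C0=E'] -> C1=S, others downsized to S] -> [S,S,I] [MISS #2: read from I]
Op 3: C0 read [C0 read: already in S, no change] -> [S,S,I] [hit: read from S]
Op 4: C0 write [C0 write: invalidate ['C1=S'] -> C0=M] -> [M,I,I] [MISS #3: write from S]
Op 5: C1 read [C1 read from I: others=['C0=M'] -> C1=S, others downsized to S] -> [S,S,I] [MISS #4: read from I]
Op 6: C1 write [C1 write: invalidate ['C0=S'] -> C1=M] -> [I,M,I] [MISS #5: write from S]
Op 7: C1 read [C1 read: already in M, no change] -> [I,M,I] [hit: read from M]
Op 8: C0 read [C0 read from I: others=['C1=M'] -> C0=S, others downsized to S] -> [S,S,I] [MISS #6: read from I]

Answer: 6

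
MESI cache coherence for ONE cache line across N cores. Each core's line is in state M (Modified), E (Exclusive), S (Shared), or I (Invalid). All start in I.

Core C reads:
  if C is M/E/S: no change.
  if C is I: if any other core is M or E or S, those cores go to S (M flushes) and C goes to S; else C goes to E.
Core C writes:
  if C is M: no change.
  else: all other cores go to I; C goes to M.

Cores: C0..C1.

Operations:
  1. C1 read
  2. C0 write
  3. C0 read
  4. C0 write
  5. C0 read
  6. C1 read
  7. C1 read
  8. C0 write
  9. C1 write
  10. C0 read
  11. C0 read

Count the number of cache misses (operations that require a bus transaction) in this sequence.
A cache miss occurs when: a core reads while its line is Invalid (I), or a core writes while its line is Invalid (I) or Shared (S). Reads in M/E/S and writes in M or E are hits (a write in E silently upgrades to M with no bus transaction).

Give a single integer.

Answer: 6

Derivation:
Op 1: C1 read [C1 read from I: no other sharers -> C1=E (exclusive)] -> [I,E] [MISS #1: read from I]
Op 2: C0 write [C0 write: invalidate ['C1=E'] -> C0=M] -> [M,I] [MISS #2: write from I]
Op 3: C0 read [C0 read: already in M, no change] -> [M,I] [hit: read from M]
Op 4: C0 write [C0 write: already M (modified), no change] -> [M,I] [hit: write from M]
Op 5: C0 read [C0 read: already in M, no change] -> [M,I] [hit: read from M]
Op 6: C1 read [C1 read from I: others=['C0=M'] -> C1=S, others downsized to S] -> [S,S] [MISS #3: read from I]
Op 7: C1 read [C1 read: already in S, no change] -> [S,S] [hit: read from S]
Op 8: C0 write [C0 write: invalidate ['C1=S'] -> C0=M] -> [M,I] [MISS #4: write from S]
Op 9: C1 write [C1 write: invalidate ['C0=M'] -> C1=M] -> [I,M] [MISS #5: write from I]
Op 10: C0 read [C0 read from I: others=['C1=M'] -> C0=S, others downsized to S] -> [S,S] [MISS #6: read from I]
Op 11: C0 read [C0 read: already in S, no change] -> [S,S] [hit: read from S]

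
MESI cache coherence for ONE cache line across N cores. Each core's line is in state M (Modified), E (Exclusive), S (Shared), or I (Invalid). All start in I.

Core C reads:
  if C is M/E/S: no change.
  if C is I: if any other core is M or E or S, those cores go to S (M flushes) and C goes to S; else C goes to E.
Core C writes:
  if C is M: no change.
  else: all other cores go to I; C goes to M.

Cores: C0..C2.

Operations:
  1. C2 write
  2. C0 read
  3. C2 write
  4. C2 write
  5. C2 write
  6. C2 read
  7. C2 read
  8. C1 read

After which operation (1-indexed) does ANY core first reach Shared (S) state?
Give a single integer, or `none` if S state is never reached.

Op 1: C2 write [C2 write: invalidate none -> C2=M] -> [I,I,M]
Op 2: C0 read [C0 read from I: others=['C2=M'] -> C0=S, others downsized to S] -> [S,I,S]
  -> First S state at op 2; remaining ops need not be traced.

Answer: 2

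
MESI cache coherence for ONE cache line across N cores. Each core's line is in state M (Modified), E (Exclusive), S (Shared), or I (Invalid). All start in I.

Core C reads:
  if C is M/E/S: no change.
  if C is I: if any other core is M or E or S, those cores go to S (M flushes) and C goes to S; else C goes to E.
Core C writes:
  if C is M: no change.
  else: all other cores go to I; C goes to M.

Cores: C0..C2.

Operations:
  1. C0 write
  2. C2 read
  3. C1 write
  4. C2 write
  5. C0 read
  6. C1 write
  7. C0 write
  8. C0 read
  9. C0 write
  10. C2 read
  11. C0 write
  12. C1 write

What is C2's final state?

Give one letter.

Answer: I

Derivation:
Op 1: C0 write [C0 write: invalidate none -> C0=M] -> [M,I,I]
Op 2: C2 read [C2 read from I: others=['C0=M'] -> C2=S, others downsized to S] -> [S,I,S]
Op 3: C1 write [C1 write: invalidate ['C0=S', 'C2=S'] -> C1=M] -> [I,M,I]
Op 4: C2 write [C2 write: invalidate ['C1=M'] -> C2=M] -> [I,I,M]
Op 5: C0 read [C0 read from I: others=['C2=M'] -> C0=S, others downsized to S] -> [S,I,S]
Op 6: C1 write [C1 write: invalidate ['C0=S', 'C2=S'] -> C1=M] -> [I,M,I]
Op 7: C0 write [C0 write: invalidate ['C1=M'] -> C0=M] -> [M,I,I]
Op 8: C0 read [C0 read: already in M, no change] -> [M,I,I]
Op 9: C0 write [C0 write: already M (modified), no change] -> [M,I,I]
Op 10: C2 read [C2 read from I: others=['C0=M'] -> C2=S, others downsized to S] -> [S,I,S]
Op 11: C0 write [C0 write: invalidate ['C2=S'] -> C0=M] -> [M,I,I]
Op 12: C1 write [C1 write: invalidate ['C0=M'] -> C1=M] -> [I,M,I]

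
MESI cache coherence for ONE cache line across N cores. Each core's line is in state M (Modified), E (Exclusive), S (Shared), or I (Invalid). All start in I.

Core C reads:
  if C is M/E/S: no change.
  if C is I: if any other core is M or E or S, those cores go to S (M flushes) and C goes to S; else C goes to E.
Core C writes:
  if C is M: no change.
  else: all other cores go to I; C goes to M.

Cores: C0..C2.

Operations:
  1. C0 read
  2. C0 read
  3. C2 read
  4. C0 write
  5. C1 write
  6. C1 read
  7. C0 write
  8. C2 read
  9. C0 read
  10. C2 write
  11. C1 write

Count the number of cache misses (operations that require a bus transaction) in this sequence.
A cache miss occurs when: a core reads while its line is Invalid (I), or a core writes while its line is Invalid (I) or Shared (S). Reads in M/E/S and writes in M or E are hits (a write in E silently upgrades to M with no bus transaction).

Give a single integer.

Answer: 8

Derivation:
Op 1: C0 read [C0 read from I: no other sharers -> C0=E (exclusive)] -> [E,I,I] [MISS #1: read from I]
Op 2: C0 read [C0 read: already in E, no change] -> [E,I,I] [hit: read from E]
Op 3: C2 read [C2 read from I: others=['C0=E'] -> C2=S, others downsized to S] -> [S,I,S] [MISS #2: read from I]
Op 4: C0 write [C0 write: invalidate ['C2=S'] -> C0=M] -> [M,I,I] [MISS #3: write from S]
Op 5: C1 write [C1 write: invalidate ['C0=M'] -> C1=M] -> [I,M,I] [MISS #4: write from I]
Op 6: C1 read [C1 read: already in M, no change] -> [I,M,I] [hit: read from M]
Op 7: C0 write [C0 write: invalidate ['C1=M'] -> C0=M] -> [M,I,I] [MISS #5: write from I]
Op 8: C2 read [C2 read from I: others=['C0=M'] -> C2=S, others downsized to S] -> [S,I,S] [MISS #6: read from I]
Op 9: C0 read [C0 read: already in S, no change] -> [S,I,S] [hit: read from S]
Op 10: C2 write [C2 write: invalidate ['C0=S'] -> C2=M] -> [I,I,M] [MISS #7: write from S]
Op 11: C1 write [C1 write: invalidate ['C2=M'] -> C1=M] -> [I,M,I] [MISS #8: write from I]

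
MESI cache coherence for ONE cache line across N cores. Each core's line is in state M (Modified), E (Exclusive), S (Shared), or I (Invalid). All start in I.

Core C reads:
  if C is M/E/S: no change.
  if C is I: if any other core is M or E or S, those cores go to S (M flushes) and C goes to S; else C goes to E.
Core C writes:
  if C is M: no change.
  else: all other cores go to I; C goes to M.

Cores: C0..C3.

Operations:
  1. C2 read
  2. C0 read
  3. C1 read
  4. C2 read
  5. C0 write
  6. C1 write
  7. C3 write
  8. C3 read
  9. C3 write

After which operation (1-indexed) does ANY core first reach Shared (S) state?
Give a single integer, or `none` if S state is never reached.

Op 1: C2 read [C2 read from I: no other sharers -> C2=E (exclusive)] -> [I,I,E,I]
Op 2: C0 read [C0 read from I: others=['C2=E'] -> C0=S, others downsized to S] -> [S,I,S,I]
  -> First S state at op 2; remaining ops need not be traced.

Answer: 2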